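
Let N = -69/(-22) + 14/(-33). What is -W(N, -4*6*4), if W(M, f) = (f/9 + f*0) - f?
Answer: -256/3 ≈ -85.333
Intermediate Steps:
N = 179/66 (N = -69*(-1/22) + 14*(-1/33) = 69/22 - 14/33 = 179/66 ≈ 2.7121)
W(M, f) = -8*f/9 (W(M, f) = (f*(⅑) + 0) - f = (f/9 + 0) - f = f/9 - f = -8*f/9)
-W(N, -4*6*4) = -(-8)*-4*6*4/9 = -(-8)*(-24*4)/9 = -(-8)*(-96)/9 = -1*256/3 = -256/3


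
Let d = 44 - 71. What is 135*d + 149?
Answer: -3496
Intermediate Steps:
d = -27
135*d + 149 = 135*(-27) + 149 = -3645 + 149 = -3496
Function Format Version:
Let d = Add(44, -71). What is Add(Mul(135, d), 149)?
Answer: -3496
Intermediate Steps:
d = -27
Add(Mul(135, d), 149) = Add(Mul(135, -27), 149) = Add(-3645, 149) = -3496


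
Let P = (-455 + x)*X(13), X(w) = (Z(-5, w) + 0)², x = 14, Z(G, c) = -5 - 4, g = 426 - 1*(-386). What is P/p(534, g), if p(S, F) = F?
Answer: -5103/116 ≈ -43.991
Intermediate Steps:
g = 812 (g = 426 + 386 = 812)
Z(G, c) = -9
X(w) = 81 (X(w) = (-9 + 0)² = (-9)² = 81)
P = -35721 (P = (-455 + 14)*81 = -441*81 = -35721)
P/p(534, g) = -35721/812 = -35721*1/812 = -5103/116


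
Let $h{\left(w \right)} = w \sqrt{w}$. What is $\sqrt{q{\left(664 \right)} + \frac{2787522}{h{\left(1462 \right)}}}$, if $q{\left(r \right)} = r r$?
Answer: $\frac{\sqrt{942390509824 + 2787522 \sqrt{1462}}}{1462} \approx 664.04$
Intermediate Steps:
$q{\left(r \right)} = r^{2}$
$h{\left(w \right)} = w^{\frac{3}{2}}$
$\sqrt{q{\left(664 \right)} + \frac{2787522}{h{\left(1462 \right)}}} = \sqrt{664^{2} + \frac{2787522}{1462^{\frac{3}{2}}}} = \sqrt{440896 + \frac{2787522}{1462 \sqrt{1462}}} = \sqrt{440896 + 2787522 \frac{\sqrt{1462}}{2137444}} = \sqrt{440896 + \frac{1393761 \sqrt{1462}}{1068722}}$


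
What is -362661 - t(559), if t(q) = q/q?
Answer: -362662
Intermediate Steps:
t(q) = 1
-362661 - t(559) = -362661 - 1*1 = -362661 - 1 = -362662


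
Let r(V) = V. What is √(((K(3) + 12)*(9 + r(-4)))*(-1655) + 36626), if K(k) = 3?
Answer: I*√87499 ≈ 295.8*I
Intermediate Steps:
√(((K(3) + 12)*(9 + r(-4)))*(-1655) + 36626) = √(((3 + 12)*(9 - 4))*(-1655) + 36626) = √((15*5)*(-1655) + 36626) = √(75*(-1655) + 36626) = √(-124125 + 36626) = √(-87499) = I*√87499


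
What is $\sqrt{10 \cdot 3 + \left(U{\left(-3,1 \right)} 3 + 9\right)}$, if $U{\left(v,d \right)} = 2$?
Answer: $3 \sqrt{5} \approx 6.7082$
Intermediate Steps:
$\sqrt{10 \cdot 3 + \left(U{\left(-3,1 \right)} 3 + 9\right)} = \sqrt{10 \cdot 3 + \left(2 \cdot 3 + 9\right)} = \sqrt{30 + \left(6 + 9\right)} = \sqrt{30 + 15} = \sqrt{45} = 3 \sqrt{5}$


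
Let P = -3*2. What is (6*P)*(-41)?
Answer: 1476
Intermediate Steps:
P = -6
(6*P)*(-41) = (6*(-6))*(-41) = -36*(-41) = 1476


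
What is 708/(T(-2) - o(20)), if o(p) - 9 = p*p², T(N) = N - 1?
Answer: -177/2003 ≈ -0.088367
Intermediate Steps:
T(N) = -1 + N
o(p) = 9 + p³ (o(p) = 9 + p*p² = 9 + p³)
708/(T(-2) - o(20)) = 708/((-1 - 2) - (9 + 20³)) = 708/(-3 - (9 + 8000)) = 708/(-3 - 1*8009) = 708/(-3 - 8009) = 708/(-8012) = 708*(-1/8012) = -177/2003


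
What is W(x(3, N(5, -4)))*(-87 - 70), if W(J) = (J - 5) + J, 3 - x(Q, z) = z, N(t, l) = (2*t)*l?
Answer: -12717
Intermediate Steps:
N(t, l) = 2*l*t
x(Q, z) = 3 - z
W(J) = -5 + 2*J (W(J) = (-5 + J) + J = -5 + 2*J)
W(x(3, N(5, -4)))*(-87 - 70) = (-5 + 2*(3 - 2*(-4)*5))*(-87 - 70) = (-5 + 2*(3 - 1*(-40)))*(-157) = (-5 + 2*(3 + 40))*(-157) = (-5 + 2*43)*(-157) = (-5 + 86)*(-157) = 81*(-157) = -12717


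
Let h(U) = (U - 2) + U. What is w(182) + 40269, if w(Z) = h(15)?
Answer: 40297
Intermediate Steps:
h(U) = -2 + 2*U (h(U) = (-2 + U) + U = -2 + 2*U)
w(Z) = 28 (w(Z) = -2 + 2*15 = -2 + 30 = 28)
w(182) + 40269 = 28 + 40269 = 40297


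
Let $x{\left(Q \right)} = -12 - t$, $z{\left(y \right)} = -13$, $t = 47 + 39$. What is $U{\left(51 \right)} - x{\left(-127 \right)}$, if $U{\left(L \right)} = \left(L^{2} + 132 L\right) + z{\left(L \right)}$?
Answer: $9418$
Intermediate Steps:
$t = 86$
$U{\left(L \right)} = -13 + L^{2} + 132 L$ ($U{\left(L \right)} = \left(L^{2} + 132 L\right) - 13 = -13 + L^{2} + 132 L$)
$x{\left(Q \right)} = -98$ ($x{\left(Q \right)} = -12 - 86 = -98$)
$U{\left(51 \right)} - x{\left(-127 \right)} = \left(-13 + 51^{2} + 132 \cdot 51\right) - -98 = \left(-13 + 2601 + 6732\right) + 98 = 9320 + 98 = 9418$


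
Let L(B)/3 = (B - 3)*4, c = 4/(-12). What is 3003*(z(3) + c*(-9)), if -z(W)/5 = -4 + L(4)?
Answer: -111111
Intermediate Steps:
c = -⅓ (c = 4*(-1/12) = -⅓ ≈ -0.33333)
L(B) = -36 + 12*B (L(B) = 3*((B - 3)*4) = 3*((-3 + B)*4) = 3*(-12 + 4*B) = -36 + 12*B)
z(W) = -40 (z(W) = -5*(-4 + (-36 + 12*4)) = -5*(-4 + (-36 + 48)) = -5*(-4 + 12) = -5*8 = -40)
3003*(z(3) + c*(-9)) = 3003*(-40 - ⅓*(-9)) = 3003*(-40 + 3) = 3003*(-37) = -111111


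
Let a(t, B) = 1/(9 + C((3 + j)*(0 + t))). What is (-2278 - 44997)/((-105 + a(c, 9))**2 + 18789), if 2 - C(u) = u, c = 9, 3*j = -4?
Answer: -4880/3083 ≈ -1.5829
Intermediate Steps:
j = -4/3 (j = (1/3)*(-4) = -4/3 ≈ -1.3333)
C(u) = 2 - u
a(t, B) = 1/(11 - 5*t/3) (a(t, B) = 1/(9 + (2 - (3 - 4/3)*(0 + t))) = 1/(9 + (2 - 5*t/3)) = 1/(11 - 5*t/3))
(-2278 - 44997)/((-105 + a(c, 9))**2 + 18789) = (-2278 - 44997)/((-105 - 3/(-33 + 5*9))**2 + 18789) = -47275/((-105 - 3/(-33 + 45))**2 + 18789) = -47275/((-105 - 3/12)**2 + 18789) = -47275/((-105 - 3*1/12)**2 + 18789) = -47275/((-105 - 1/4)**2 + 18789) = -47275/((-421/4)**2 + 18789) = -47275/(177241/16 + 18789) = -47275/477865/16 = -47275*16/477865 = -4880/3083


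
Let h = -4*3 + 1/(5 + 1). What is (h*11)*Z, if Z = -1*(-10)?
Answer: -3905/3 ≈ -1301.7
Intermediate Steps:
Z = 10
h = -71/6 (h = -12 + 1/6 = -12 + ⅙ = -71/6 ≈ -11.833)
(h*11)*Z = -71/6*11*10 = -781/6*10 = -3905/3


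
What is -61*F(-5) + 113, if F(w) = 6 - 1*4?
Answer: -9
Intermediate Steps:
F(w) = 2 (F(w) = 6 - 4 = 2)
-61*F(-5) + 113 = -61*2 + 113 = -122 + 113 = -9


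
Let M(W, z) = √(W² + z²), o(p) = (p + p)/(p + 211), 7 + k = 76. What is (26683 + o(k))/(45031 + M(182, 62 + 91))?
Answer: 24031687337/40554688560 - 3735689*√56533/283882819920 ≈ 0.58945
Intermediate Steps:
k = 69 (k = -7 + 76 = 69)
o(p) = 2*p/(211 + p) (o(p) = (2*p)/(211 + p) = 2*p/(211 + p))
(26683 + o(k))/(45031 + M(182, 62 + 91)) = (26683 + 2*69/(211 + 69))/(45031 + √(182² + (62 + 91)²)) = (26683 + 2*69/280)/(45031 + √(33124 + 153²)) = (26683 + 2*69*(1/280))/(45031 + √(33124 + 23409)) = (26683 + 69/140)/(45031 + √56533) = 3735689/(140*(45031 + √56533))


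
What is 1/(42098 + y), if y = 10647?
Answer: 1/52745 ≈ 1.8959e-5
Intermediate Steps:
1/(42098 + y) = 1/(42098 + 10647) = 1/52745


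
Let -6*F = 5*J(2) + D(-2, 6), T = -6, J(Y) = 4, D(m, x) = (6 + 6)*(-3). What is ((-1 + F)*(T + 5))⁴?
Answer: 625/81 ≈ 7.7160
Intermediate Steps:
D(m, x) = -36 (D(m, x) = 12*(-3) = -36)
F = 8/3 (F = -(5*4 - 36)/6 = -(20 - 36)/6 = -⅙*(-16) = 8/3 ≈ 2.6667)
((-1 + F)*(T + 5))⁴ = ((-1 + 8/3)*(-6 + 5))⁴ = ((5/3)*(-1))⁴ = (-5/3)⁴ = 625/81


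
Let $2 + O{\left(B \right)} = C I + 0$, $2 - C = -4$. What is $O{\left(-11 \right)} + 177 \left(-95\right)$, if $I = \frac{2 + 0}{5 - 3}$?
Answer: $-16811$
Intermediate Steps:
$C = 6$ ($C = 2 - -4 = 2 + 4 = 6$)
$I = 1$ ($I = \frac{2}{2} = 2 \cdot \frac{1}{2} = 1$)
$O{\left(B \right)} = 4$ ($O{\left(B \right)} = -2 + \left(6 \cdot 1 + 0\right) = -2 + \left(6 + 0\right) = -2 + 6 = 4$)
$O{\left(-11 \right)} + 177 \left(-95\right) = 4 + 177 \left(-95\right) = 4 - 16815 = -16811$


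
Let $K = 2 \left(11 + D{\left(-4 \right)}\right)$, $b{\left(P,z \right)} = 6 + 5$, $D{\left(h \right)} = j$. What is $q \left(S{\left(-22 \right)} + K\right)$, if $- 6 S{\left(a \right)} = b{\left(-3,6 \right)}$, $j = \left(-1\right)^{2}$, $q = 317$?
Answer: $\frac{42161}{6} \approx 7026.8$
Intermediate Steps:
$j = 1$
$D{\left(h \right)} = 1$
$b{\left(P,z \right)} = 11$
$K = 24$ ($K = 2 \left(11 + 1\right) = 2 \cdot 12 = 24$)
$S{\left(a \right)} = - \frac{11}{6}$ ($S{\left(a \right)} = \left(- \frac{1}{6}\right) 11 = - \frac{11}{6}$)
$q \left(S{\left(-22 \right)} + K\right) = 317 \left(- \frac{11}{6} + 24\right) = 317 \cdot \frac{133}{6} = \frac{42161}{6}$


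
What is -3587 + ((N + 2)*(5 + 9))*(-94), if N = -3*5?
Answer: 13521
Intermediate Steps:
N = -15
-3587 + ((N + 2)*(5 + 9))*(-94) = -3587 + ((-15 + 2)*(5 + 9))*(-94) = -3587 - 13*14*(-94) = -3587 - 182*(-94) = -3587 + 17108 = 13521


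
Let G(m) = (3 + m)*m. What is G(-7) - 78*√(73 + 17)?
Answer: 28 - 234*√10 ≈ -711.97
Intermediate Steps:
G(m) = m*(3 + m)
G(-7) - 78*√(73 + 17) = -7*(3 - 7) - 78*√(73 + 17) = -7*(-4) - 234*√10 = 28 - 234*√10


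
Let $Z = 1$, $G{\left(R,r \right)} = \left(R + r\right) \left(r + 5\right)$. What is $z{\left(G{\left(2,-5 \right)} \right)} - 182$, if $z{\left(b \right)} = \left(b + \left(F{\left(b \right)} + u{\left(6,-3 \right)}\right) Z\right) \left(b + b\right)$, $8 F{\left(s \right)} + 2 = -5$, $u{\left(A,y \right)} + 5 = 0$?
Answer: $-182$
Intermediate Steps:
$G{\left(R,r \right)} = \left(5 + r\right) \left(R + r\right)$ ($G{\left(R,r \right)} = \left(R + r\right) \left(5 + r\right) = \left(5 + r\right) \left(R + r\right)$)
$u{\left(A,y \right)} = -5$ ($u{\left(A,y \right)} = -5 + 0 = -5$)
$F{\left(s \right)} = - \frac{7}{8}$ ($F{\left(s \right)} = - \frac{1}{4} + \frac{1}{8} \left(-5\right) = - \frac{1}{4} - \frac{5}{8} = - \frac{7}{8}$)
$z{\left(b \right)} = 2 b \left(- \frac{47}{8} + b\right)$ ($z{\left(b \right)} = \left(b + \left(- \frac{7}{8} - 5\right) 1\right) \left(b + b\right) = \left(b - \frac{47}{8}\right) 2 b = \left(- \frac{47}{8} + b\right) 2 b = 2 b \left(- \frac{47}{8} + b\right)$)
$z{\left(G{\left(2,-5 \right)} \right)} - 182 = \frac{\left(\left(-5\right)^{2} + 5 \cdot 2 + 5 \left(-5\right) + 2 \left(-5\right)\right) \left(-47 + 8 \left(\left(-5\right)^{2} + 5 \cdot 2 + 5 \left(-5\right) + 2 \left(-5\right)\right)\right)}{4} - 182 = \frac{\left(25 + 10 - 25 - 10\right) \left(-47 + 8 \left(25 + 10 - 25 - 10\right)\right)}{4} - 182 = \frac{1}{4} \cdot 0 \left(-47 + 8 \cdot 0\right) - 182 = \frac{1}{4} \cdot 0 \left(-47 + 0\right) - 182 = \frac{1}{4} \cdot 0 \left(-47\right) - 182 = 0 - 182 = -182$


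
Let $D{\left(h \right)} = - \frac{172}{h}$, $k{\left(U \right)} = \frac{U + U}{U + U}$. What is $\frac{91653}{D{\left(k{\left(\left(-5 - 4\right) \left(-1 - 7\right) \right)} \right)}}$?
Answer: $- \frac{91653}{172} \approx -532.87$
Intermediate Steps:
$k{\left(U \right)} = 1$ ($k{\left(U \right)} = \frac{2 U}{2 U} = 2 U \frac{1}{2 U} = 1$)
$\frac{91653}{D{\left(k{\left(\left(-5 - 4\right) \left(-1 - 7\right) \right)} \right)}} = \frac{91653}{\left(-172\right) 1^{-1}} = \frac{91653}{\left(-172\right) 1} = \frac{91653}{-172} = 91653 \left(- \frac{1}{172}\right) = - \frac{91653}{172}$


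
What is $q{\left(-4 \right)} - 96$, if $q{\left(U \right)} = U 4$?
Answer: $-112$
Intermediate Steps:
$q{\left(U \right)} = 4 U$
$q{\left(-4 \right)} - 96 = 4 \left(-4\right) - 96 = -16 - 96 = -112$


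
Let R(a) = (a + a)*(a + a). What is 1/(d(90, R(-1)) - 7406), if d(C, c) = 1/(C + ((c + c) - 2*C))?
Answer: -82/607293 ≈ -0.00013503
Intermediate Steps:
R(a) = 4*a**2 (R(a) = (2*a)*(2*a) = 4*a**2)
d(C, c) = 1/(-C + 2*c) (d(C, c) = 1/(C + (2*c - 2*C)) = 1/(C + (-2*C + 2*c)) = 1/(-C + 2*c))
1/(d(90, R(-1)) - 7406) = 1/(1/(-1*90 + 2*(4*(-1)**2)) - 7406) = 1/(1/(-90 + 2*(4*1)) - 7406) = 1/(1/(-90 + 2*4) - 7406) = 1/(1/(-90 + 8) - 7406) = 1/(1/(-82) - 7406) = 1/(-1/82 - 7406) = 1/(-607293/82) = -82/607293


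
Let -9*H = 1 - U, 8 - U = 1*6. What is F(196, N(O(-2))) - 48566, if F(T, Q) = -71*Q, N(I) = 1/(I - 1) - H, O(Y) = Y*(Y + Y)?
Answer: -3059800/63 ≈ -48568.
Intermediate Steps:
U = 2 (U = 8 - 6 = 2)
H = ⅑ (H = -(1 - 1*2)/9 = -(1 - 2)/9 = -⅑*(-1) = ⅑ ≈ 0.11111)
O(Y) = 2*Y² (O(Y) = Y*(2*Y) = 2*Y²)
N(I) = -⅑ + 1/(-1 + I) (N(I) = 1/(I - 1) - 1*⅑ = 1/(-1 + I) - ⅑ = -⅑ + 1/(-1 + I))
F(196, N(O(-2))) - 48566 = -71*(10 - 2*(-2)²)/(9*(-1 + 2*(-2)²)) - 48566 = -71*(10 - 2*4)/(9*(-1 + 2*4)) - 48566 = -71*(10 - 1*8)/(9*(-1 + 8)) - 48566 = -71*(10 - 8)/(9*7) - 48566 = -71*2/(9*7) - 48566 = -71*2/63 - 48566 = -142/63 - 48566 = -3059800/63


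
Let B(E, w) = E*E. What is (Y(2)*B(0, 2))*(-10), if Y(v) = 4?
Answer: 0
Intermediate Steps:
B(E, w) = E²
(Y(2)*B(0, 2))*(-10) = (4*0²)*(-10) = (4*0)*(-10) = 0*(-10) = 0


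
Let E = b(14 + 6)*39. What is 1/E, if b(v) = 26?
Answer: 1/1014 ≈ 0.00098619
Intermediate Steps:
E = 1014 (E = 26*39 = 1014)
1/E = 1/1014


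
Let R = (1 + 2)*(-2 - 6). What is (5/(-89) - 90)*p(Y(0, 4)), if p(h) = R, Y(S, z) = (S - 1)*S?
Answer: 192360/89 ≈ 2161.3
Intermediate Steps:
R = -24 (R = 3*(-8) = -24)
Y(S, z) = S*(-1 + S) (Y(S, z) = (-1 + S)*S = S*(-1 + S))
p(h) = -24
(5/(-89) - 90)*p(Y(0, 4)) = (5/(-89) - 90)*(-24) = (5*(-1/89) - 90)*(-24) = (-5/89 - 90)*(-24) = -8015/89*(-24) = 192360/89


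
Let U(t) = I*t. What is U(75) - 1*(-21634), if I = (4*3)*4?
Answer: 25234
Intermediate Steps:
I = 48 (I = 12*4 = 48)
U(t) = 48*t
U(75) - 1*(-21634) = 48*75 - 1*(-21634) = 3600 + 21634 = 25234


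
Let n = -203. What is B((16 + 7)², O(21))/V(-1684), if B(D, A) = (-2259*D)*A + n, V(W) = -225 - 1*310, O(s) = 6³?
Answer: 258122579/535 ≈ 4.8247e+5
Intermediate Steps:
O(s) = 216
V(W) = -535 (V(W) = -225 - 310 = -535)
B(D, A) = -203 - 2259*A*D (B(D, A) = (-2259*D)*A - 203 = -2259*A*D - 203 = -203 - 2259*A*D)
B((16 + 7)², O(21))/V(-1684) = (-203 - 2259*216*(16 + 7)²)/(-535) = (-203 - 2259*216*23²)*(-1/535) = (-203 - 2259*216*529)*(-1/535) = (-203 - 258122376)*(-1/535) = -258122579*(-1/535) = 258122579/535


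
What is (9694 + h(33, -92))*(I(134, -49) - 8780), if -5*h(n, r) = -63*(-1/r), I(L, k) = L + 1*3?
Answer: -38541755829/460 ≈ -8.3786e+7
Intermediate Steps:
I(L, k) = 3 + L (I(L, k) = L + 3 = 3 + L)
h(n, r) = -63/(5*r) (h(n, r) = -(-63)/(5*((-r))) = -(-63)*(-1/r)/5 = -63/(5*r))
(9694 + h(33, -92))*(I(134, -49) - 8780) = (9694 - 63/5/(-92))*((3 + 134) - 8780) = (9694 - 63/5*(-1/92))*(137 - 8780) = (9694 + 63/460)*(-8643) = (4459303/460)*(-8643) = -38541755829/460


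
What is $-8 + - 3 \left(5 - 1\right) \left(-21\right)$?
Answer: $244$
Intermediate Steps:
$-8 + - 3 \left(5 - 1\right) \left(-21\right) = -8 + \left(-3\right) 4 \left(-21\right) = -8 - -252 = -8 + 252 = 244$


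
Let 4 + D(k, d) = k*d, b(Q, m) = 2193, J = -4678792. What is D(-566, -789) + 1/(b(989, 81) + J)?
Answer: 2088428815429/4676599 ≈ 4.4657e+5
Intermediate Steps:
D(k, d) = -4 + d*k (D(k, d) = -4 + k*d = -4 + d*k)
D(-566, -789) + 1/(b(989, 81) + J) = (-4 - 789*(-566)) + 1/(2193 - 4678792) = (-4 + 446574) + 1/(-4676599) = 446570 - 1/4676599 = 2088428815429/4676599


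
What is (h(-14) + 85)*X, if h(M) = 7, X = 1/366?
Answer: 46/183 ≈ 0.25137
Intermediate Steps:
X = 1/366 ≈ 0.0027322
(h(-14) + 85)*X = (7 + 85)*(1/366) = 92*(1/366) = 46/183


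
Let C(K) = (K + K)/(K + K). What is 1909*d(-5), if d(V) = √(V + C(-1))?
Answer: 3818*I ≈ 3818.0*I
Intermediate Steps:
C(K) = 1 (C(K) = (2*K)/((2*K)) = (2*K)*(1/(2*K)) = 1)
d(V) = √(1 + V) (d(V) = √(V + 1) = √(1 + V))
1909*d(-5) = 1909*√(1 - 5) = 1909*√(-4) = 1909*(2*I) = 3818*I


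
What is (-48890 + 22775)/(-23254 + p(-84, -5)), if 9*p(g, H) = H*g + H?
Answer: 235035/208871 ≈ 1.1253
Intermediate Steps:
p(g, H) = H/9 + H*g/9 (p(g, H) = (H*g + H)/9 = (H + H*g)/9 = H/9 + H*g/9)
(-48890 + 22775)/(-23254 + p(-84, -5)) = (-48890 + 22775)/(-23254 + (⅑)*(-5)*(1 - 84)) = -26115/(-23254 + (⅑)*(-5)*(-83)) = -26115/(-23254 + 415/9) = -26115/(-208871/9) = -26115*(-9/208871) = 235035/208871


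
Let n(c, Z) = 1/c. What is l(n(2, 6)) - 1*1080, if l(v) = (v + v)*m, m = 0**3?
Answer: -1080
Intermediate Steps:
m = 0
l(v) = 0 (l(v) = (v + v)*0 = (2*v)*0 = 0)
l(n(2, 6)) - 1*1080 = 0 - 1*1080 = 0 - 1080 = -1080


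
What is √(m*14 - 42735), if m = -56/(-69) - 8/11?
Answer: I*√24618141471/759 ≈ 206.72*I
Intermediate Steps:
m = 64/759 (m = -56*(-1/69) - 8*1/11 = 56/69 - 8/11 = 64/759 ≈ 0.084321)
√(m*14 - 42735) = √((64/759)*14 - 42735) = √(896/759 - 42735) = √(-32434969/759) = I*√24618141471/759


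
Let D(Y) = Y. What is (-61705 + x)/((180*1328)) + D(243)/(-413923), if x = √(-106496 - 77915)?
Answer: -5119841087/19788830784 + I*√184411/239040 ≈ -0.25872 + 0.0017965*I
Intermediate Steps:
x = I*√184411 (x = √(-184411) = I*√184411 ≈ 429.43*I)
(-61705 + x)/((180*1328)) + D(243)/(-413923) = (-61705 + I*√184411)/((180*1328)) + 243/(-413923) = (-61705 + I*√184411)/239040 + 243*(-1/413923) = (-61705 + I*√184411)*(1/239040) - 243/413923 = (-12341/47808 + I*√184411/239040) - 243/413923 = -5119841087/19788830784 + I*√184411/239040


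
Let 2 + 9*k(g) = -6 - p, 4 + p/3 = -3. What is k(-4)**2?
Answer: 169/81 ≈ 2.0864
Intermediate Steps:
p = -21 (p = -12 + 3*(-3) = -12 - 9 = -21)
k(g) = 13/9 (k(g) = -2/9 + (-6 - 1*(-21))/9 = -2/9 + (-6 + 21)/9 = -2/9 + (1/9)*15 = -2/9 + 5/3 = 13/9)
k(-4)**2 = (13/9)**2 = 169/81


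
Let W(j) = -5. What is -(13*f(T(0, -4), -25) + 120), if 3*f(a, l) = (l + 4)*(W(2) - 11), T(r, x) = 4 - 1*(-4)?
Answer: -1576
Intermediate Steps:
T(r, x) = 8 (T(r, x) = 4 + 4 = 8)
f(a, l) = -64/3 - 16*l/3 (f(a, l) = ((l + 4)*(-5 - 11))/3 = ((4 + l)*(-16))/3 = (-64 - 16*l)/3 = -64/3 - 16*l/3)
-(13*f(T(0, -4), -25) + 120) = -(13*(-64/3 - 16/3*(-25)) + 120) = -(13*(-64/3 + 400/3) + 120) = -(13*112 + 120) = -(1456 + 120) = -1*1576 = -1576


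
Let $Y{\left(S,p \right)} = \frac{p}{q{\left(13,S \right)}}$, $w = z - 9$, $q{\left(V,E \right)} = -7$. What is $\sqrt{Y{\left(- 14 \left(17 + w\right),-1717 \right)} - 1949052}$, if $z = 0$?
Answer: $\frac{i \sqrt{95491529}}{7} \approx 1396.0 i$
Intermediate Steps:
$w = -9$ ($w = 0 - 9 = -9$)
$Y{\left(S,p \right)} = - \frac{p}{7}$ ($Y{\left(S,p \right)} = \frac{p}{-7} = p \left(- \frac{1}{7}\right) = - \frac{p}{7}$)
$\sqrt{Y{\left(- 14 \left(17 + w\right),-1717 \right)} - 1949052} = \sqrt{\left(- \frac{1}{7}\right) \left(-1717\right) - 1949052} = \sqrt{\frac{1717}{7} - 1949052} = \sqrt{- \frac{13641647}{7}} = \frac{i \sqrt{95491529}}{7}$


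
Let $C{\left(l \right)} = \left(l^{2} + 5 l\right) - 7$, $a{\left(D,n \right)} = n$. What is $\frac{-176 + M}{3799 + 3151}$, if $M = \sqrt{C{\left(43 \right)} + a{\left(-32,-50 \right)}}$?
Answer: $- \frac{88}{3475} + \frac{3 \sqrt{223}}{6950} \approx -0.018878$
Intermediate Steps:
$C{\left(l \right)} = -7 + l^{2} + 5 l$
$M = 3 \sqrt{223}$ ($M = \sqrt{\left(-7 + 43^{2} + 5 \cdot 43\right) - 50} = \sqrt{\left(-7 + 1849 + 215\right) - 50} = \sqrt{2057 - 50} = \sqrt{2007} = 3 \sqrt{223} \approx 44.8$)
$\frac{-176 + M}{3799 + 3151} = \frac{-176 + 3 \sqrt{223}}{3799 + 3151} = \frac{-176 + 3 \sqrt{223}}{6950} = \left(-176 + 3 \sqrt{223}\right) \frac{1}{6950} = - \frac{88}{3475} + \frac{3 \sqrt{223}}{6950}$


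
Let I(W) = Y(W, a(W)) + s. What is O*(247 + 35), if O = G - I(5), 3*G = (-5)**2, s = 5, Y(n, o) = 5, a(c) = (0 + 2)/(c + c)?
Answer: -470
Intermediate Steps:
a(c) = 1/c (a(c) = 2/((2*c)) = 2*(1/(2*c)) = 1/c)
I(W) = 10 (I(W) = 5 + 5 = 10)
G = 25/3 (G = (1/3)*(-5)**2 = (1/3)*25 = 25/3 ≈ 8.3333)
O = -5/3 (O = 25/3 - 1*10 = 25/3 - 10 = -5/3 ≈ -1.6667)
O*(247 + 35) = -5*(247 + 35)/3 = -5/3*282 = -470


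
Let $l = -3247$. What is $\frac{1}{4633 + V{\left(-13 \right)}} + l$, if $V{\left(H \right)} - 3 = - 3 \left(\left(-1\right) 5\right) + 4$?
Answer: $- \frac{15114784}{4655} \approx -3247.0$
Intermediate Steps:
$V{\left(H \right)} = 22$ ($V{\left(H \right)} = 3 - \left(-4 + 3 \left(\left(-1\right) 5\right)\right) = 3 + \left(\left(-3\right) \left(-5\right) + 4\right) = 3 + \left(15 + 4\right) = 3 + 19 = 22$)
$\frac{1}{4633 + V{\left(-13 \right)}} + l = \frac{1}{4633 + 22} - 3247 = \frac{1}{4655} - 3247 = - \frac{15114784}{4655}$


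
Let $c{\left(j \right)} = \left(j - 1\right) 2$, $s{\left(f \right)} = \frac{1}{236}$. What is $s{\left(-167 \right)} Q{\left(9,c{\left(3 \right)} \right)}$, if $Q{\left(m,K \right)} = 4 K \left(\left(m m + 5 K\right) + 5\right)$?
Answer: $\frac{424}{59} \approx 7.1864$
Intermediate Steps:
$s{\left(f \right)} = \frac{1}{236}$
$c{\left(j \right)} = -2 + 2 j$ ($c{\left(j \right)} = \left(-1 + j\right) 2 = -2 + 2 j$)
$Q{\left(m,K \right)} = 4 K \left(5 + m^{2} + 5 K\right)$ ($Q{\left(m,K \right)} = 4 K \left(\left(m^{2} + 5 K\right) + 5\right) = 4 K \left(5 + m^{2} + 5 K\right)$)
$s{\left(-167 \right)} Q{\left(9,c{\left(3 \right)} \right)} = \frac{4 \left(-2 + 2 \cdot 3\right) \left(5 + 9^{2} + 5 \left(-2 + 2 \cdot 3\right)\right)}{236} = \frac{4 \left(-2 + 6\right) \left(5 + 81 + 5 \left(-2 + 6\right)\right)}{236} = \frac{4 \cdot 4 \left(5 + 81 + 5 \cdot 4\right)}{236} = \frac{4 \cdot 4 \left(5 + 81 + 20\right)}{236} = \frac{4 \cdot 4 \cdot 106}{236} = \frac{1}{236} \cdot 1696 = \frac{424}{59}$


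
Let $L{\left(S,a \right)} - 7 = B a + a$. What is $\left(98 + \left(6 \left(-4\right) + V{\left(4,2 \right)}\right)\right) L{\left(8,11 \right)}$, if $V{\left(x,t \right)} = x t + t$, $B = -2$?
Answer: $-336$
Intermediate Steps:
$V{\left(x,t \right)} = t + t x$ ($V{\left(x,t \right)} = t x + t = t + t x$)
$L{\left(S,a \right)} = 7 - a$ ($L{\left(S,a \right)} = 7 + \left(- 2 a + a\right) = 7 - a$)
$\left(98 + \left(6 \left(-4\right) + V{\left(4,2 \right)}\right)\right) L{\left(8,11 \right)} = \left(98 + \left(6 \left(-4\right) + 2 \left(1 + 4\right)\right)\right) \left(7 - 11\right) = \left(98 + \left(-24 + 2 \cdot 5\right)\right) \left(7 - 11\right) = \left(98 + \left(-24 + 10\right)\right) \left(-4\right) = \left(98 - 14\right) \left(-4\right) = 84 \left(-4\right) = -336$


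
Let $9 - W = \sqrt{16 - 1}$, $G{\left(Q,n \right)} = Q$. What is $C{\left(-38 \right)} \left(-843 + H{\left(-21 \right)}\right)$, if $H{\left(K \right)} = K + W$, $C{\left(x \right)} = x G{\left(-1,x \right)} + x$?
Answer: $0$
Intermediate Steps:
$W = 9 - \sqrt{15}$ ($W = 9 - \sqrt{16 - 1} = 9 - \sqrt{15} \approx 5.127$)
$C{\left(x \right)} = 0$ ($C{\left(x \right)} = x \left(-1\right) + x = - x + x = 0$)
$H{\left(K \right)} = 9 + K - \sqrt{15}$ ($H{\left(K \right)} = K + \left(9 - \sqrt{15}\right) = 9 + K - \sqrt{15}$)
$C{\left(-38 \right)} \left(-843 + H{\left(-21 \right)}\right) = 0 \left(-843 - \left(12 + \sqrt{15}\right)\right) = 0 \left(-855 - \sqrt{15}\right) = 0$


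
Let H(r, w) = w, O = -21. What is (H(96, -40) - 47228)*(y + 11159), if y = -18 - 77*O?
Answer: -603045144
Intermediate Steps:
y = 1599 (y = -18 - 77*(-21) = -18 + 1617 = 1599)
(H(96, -40) - 47228)*(y + 11159) = (-40 - 47228)*(1599 + 11159) = -47268*12758 = -603045144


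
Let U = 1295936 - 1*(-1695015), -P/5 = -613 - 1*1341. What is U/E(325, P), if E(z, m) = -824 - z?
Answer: -2990951/1149 ≈ -2603.1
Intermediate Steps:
P = 9770 (P = -5*(-613 - 1*1341) = -5*(-613 - 1341) = -5*(-1954) = 9770)
U = 2990951 (U = 1295936 + 1695015 = 2990951)
U/E(325, P) = 2990951/(-824 - 1*325) = 2990951/(-824 - 325) = 2990951/(-1149) = 2990951*(-1/1149) = -2990951/1149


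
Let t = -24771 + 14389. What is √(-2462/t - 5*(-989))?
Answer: √133256738666/5191 ≈ 70.322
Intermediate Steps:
t = -10382
√(-2462/t - 5*(-989)) = √(-2462/(-10382) - 5*(-989)) = √(-2462*(-1/10382) + 4945) = √(1231/5191 + 4945) = √(25670726/5191) = √133256738666/5191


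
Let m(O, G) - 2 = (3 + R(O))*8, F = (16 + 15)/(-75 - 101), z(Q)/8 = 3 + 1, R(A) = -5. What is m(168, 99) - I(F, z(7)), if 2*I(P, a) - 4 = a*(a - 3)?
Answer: -480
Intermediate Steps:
z(Q) = 32 (z(Q) = 8*(3 + 1) = 8*4 = 32)
F = -31/176 (F = 31/(-176) = 31*(-1/176) = -31/176 ≈ -0.17614)
I(P, a) = 2 + a*(-3 + a)/2 (I(P, a) = 2 + (a*(a - 3))/2 = 2 + (a*(-3 + a))/2 = 2 + a*(-3 + a)/2)
m(O, G) = -14 (m(O, G) = 2 + (3 - 5)*8 = 2 - 2*8 = 2 - 16 = -14)
m(168, 99) - I(F, z(7)) = -14 - (2 + (½)*32² - 3/2*32) = -14 - (2 + (½)*1024 - 48) = -14 - (2 + 512 - 48) = -14 - 1*466 = -14 - 466 = -480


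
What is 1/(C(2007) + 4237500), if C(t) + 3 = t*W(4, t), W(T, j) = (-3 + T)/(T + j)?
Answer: 2011/8521608474 ≈ 2.3599e-7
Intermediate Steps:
W(T, j) = (-3 + T)/(T + j)
C(t) = -3 + t/(4 + t) (C(t) = -3 + t*((-3 + 4)/(4 + t)) = -3 + t*(1/(4 + t)) = -3 + t/(4 + t))
1/(C(2007) + 4237500) = 1/(2*(-6 - 1*2007)/(4 + 2007) + 4237500) = 1/(2*(-6 - 2007)/2011 + 4237500) = 1/(2*(1/2011)*(-2013) + 4237500) = 1/(-4026/2011 + 4237500) = 1/(8521608474/2011) = 2011/8521608474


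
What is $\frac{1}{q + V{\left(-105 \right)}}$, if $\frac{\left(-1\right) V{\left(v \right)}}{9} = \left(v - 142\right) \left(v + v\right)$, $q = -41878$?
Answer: $- \frac{1}{508708} \approx -1.9658 \cdot 10^{-6}$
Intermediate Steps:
$V{\left(v \right)} = - 18 v \left(-142 + v\right)$ ($V{\left(v \right)} = - 9 \left(v - 142\right) \left(v + v\right) = - 9 \left(-142 + v\right) 2 v = - 9 \cdot 2 v \left(-142 + v\right) = - 18 v \left(-142 + v\right)$)
$\frac{1}{q + V{\left(-105 \right)}} = \frac{1}{-41878 + 18 \left(-105\right) \left(142 - -105\right)} = \frac{1}{-41878 + 18 \left(-105\right) \left(142 + 105\right)} = \frac{1}{-41878 + 18 \left(-105\right) 247} = \frac{1}{-41878 - 466830} = \frac{1}{-508708} = - \frac{1}{508708}$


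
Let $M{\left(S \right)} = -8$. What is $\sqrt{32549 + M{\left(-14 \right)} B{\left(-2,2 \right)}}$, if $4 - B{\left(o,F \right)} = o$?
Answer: $\sqrt{32501} \approx 180.28$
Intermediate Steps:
$B{\left(o,F \right)} = 4 - o$
$\sqrt{32549 + M{\left(-14 \right)} B{\left(-2,2 \right)}} = \sqrt{32549 - 8 \left(4 - -2\right)} = \sqrt{32549 - 8 \left(4 + 2\right)} = \sqrt{32549 - 48} = \sqrt{32501}$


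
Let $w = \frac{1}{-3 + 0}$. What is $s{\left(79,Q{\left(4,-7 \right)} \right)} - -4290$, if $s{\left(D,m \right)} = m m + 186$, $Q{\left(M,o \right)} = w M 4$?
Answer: $\frac{40540}{9} \approx 4504.4$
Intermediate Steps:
$w = - \frac{1}{3}$ ($w = \frac{1}{-3} = - \frac{1}{3} \approx -0.33333$)
$Q{\left(M,o \right)} = - \frac{4 M}{3}$ ($Q{\left(M,o \right)} = - \frac{M}{3} \cdot 4 = - \frac{4 M}{3}$)
$s{\left(D,m \right)} = 186 + m^{2}$ ($s{\left(D,m \right)} = m^{2} + 186 = 186 + m^{2}$)
$s{\left(79,Q{\left(4,-7 \right)} \right)} - -4290 = \left(186 + \left(\left(- \frac{4}{3}\right) 4\right)^{2}\right) - -4290 = \left(186 + \left(- \frac{16}{3}\right)^{2}\right) + 4290 = \left(186 + \frac{256}{9}\right) + 4290 = \frac{1930}{9} + 4290 = \frac{40540}{9}$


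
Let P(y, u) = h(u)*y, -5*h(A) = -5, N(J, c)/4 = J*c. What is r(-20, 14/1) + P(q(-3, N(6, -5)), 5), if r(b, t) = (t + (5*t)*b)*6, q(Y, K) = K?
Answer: -8436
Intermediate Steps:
N(J, c) = 4*J*c (N(J, c) = 4*(J*c) = 4*J*c)
h(A) = 1 (h(A) = -1/5*(-5) = 1)
P(y, u) = y (P(y, u) = 1*y = y)
r(b, t) = 6*t + 30*b*t (r(b, t) = (t + 5*b*t)*6 = 6*t + 30*b*t)
r(-20, 14/1) + P(q(-3, N(6, -5)), 5) = 6*(14/1)*(1 + 5*(-20)) + 4*6*(-5) = 6*(14*1)*(1 - 100) - 120 = 6*14*(-99) - 120 = -8316 - 120 = -8436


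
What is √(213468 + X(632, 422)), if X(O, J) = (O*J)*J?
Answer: 2*√28190639 ≈ 10619.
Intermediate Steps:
X(O, J) = O*J² (X(O, J) = (J*O)*J = O*J²)
√(213468 + X(632, 422)) = √(213468 + 632*422²) = √(213468 + 632*178084) = √(213468 + 112549088) = √112762556 = 2*√28190639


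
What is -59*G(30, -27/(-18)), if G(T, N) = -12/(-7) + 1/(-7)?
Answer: -649/7 ≈ -92.714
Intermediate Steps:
G(T, N) = 11/7 (G(T, N) = -12*(-⅐) + 1*(-⅐) = 12/7 - ⅐ = 11/7)
-59*G(30, -27/(-18)) = -59*11/7 = -649/7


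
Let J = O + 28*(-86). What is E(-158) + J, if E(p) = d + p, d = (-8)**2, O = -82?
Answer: -2584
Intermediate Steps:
d = 64
J = -2490 (J = -82 + 28*(-86) = -82 - 2408 = -2490)
E(p) = 64 + p
E(-158) + J = (64 - 158) - 2490 = -94 - 2490 = -2584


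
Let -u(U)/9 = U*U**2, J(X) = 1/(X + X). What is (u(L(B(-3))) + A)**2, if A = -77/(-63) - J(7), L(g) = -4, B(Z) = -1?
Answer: 5288343841/15876 ≈ 3.3310e+5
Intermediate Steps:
J(X) = 1/(2*X)
A = 145/126 (A = -77/(-63) - 1/(2*7) = -77*(-1/63) - 1/(2*7) = 11/9 - 1*1/14 = 11/9 - 1/14 = 145/126 ≈ 1.1508)
u(U) = -9*U**3 (u(U) = -9*U*U**2 = -9*U**3)
(u(L(B(-3))) + A)**2 = (-9*(-4)**3 + 145/126)**2 = (-9*(-64) + 145/126)**2 = (576 + 145/126)**2 = (72721/126)**2 = 5288343841/15876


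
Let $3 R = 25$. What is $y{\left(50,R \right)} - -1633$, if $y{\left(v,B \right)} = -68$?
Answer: $1565$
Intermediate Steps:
$R = \frac{25}{3}$ ($R = \frac{1}{3} \cdot 25 = \frac{25}{3} \approx 8.3333$)
$y{\left(50,R \right)} - -1633 = -68 - -1633 = -68 + 1633 = 1565$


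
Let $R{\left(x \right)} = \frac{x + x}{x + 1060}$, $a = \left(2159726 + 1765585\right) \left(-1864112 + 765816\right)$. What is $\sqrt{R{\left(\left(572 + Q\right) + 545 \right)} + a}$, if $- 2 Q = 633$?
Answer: $\frac{i \sqrt{16041801689975174}}{61} \approx 2.0763 \cdot 10^{6} i$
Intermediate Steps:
$Q = - \frac{633}{2}$ ($Q = \left(- \frac{1}{2}\right) 633 = - \frac{633}{2} \approx -316.5$)
$a = -4311153370056$ ($a = 3925311 \left(-1098296\right) = -4311153370056$)
$R{\left(x \right)} = \frac{2 x}{1060 + x}$
$\sqrt{R{\left(\left(572 + Q\right) + 545 \right)} + a} = \sqrt{\frac{2 \left(\left(572 - \frac{633}{2}\right) + 545\right)}{1060 + \left(\left(572 - \frac{633}{2}\right) + 545\right)} - 4311153370056} = \sqrt{\frac{2 \left(\frac{511}{2} + 545\right)}{1060 + \left(\frac{511}{2} + 545\right)} - 4311153370056} = \sqrt{2 \cdot \frac{1601}{2} \frac{1}{1060 + \frac{1601}{2}} - 4311153370056} = \sqrt{2 \cdot \frac{1601}{2} \frac{1}{\frac{3721}{2}} - 4311153370056} = \sqrt{2 \cdot \frac{1601}{2} \cdot \frac{2}{3721} - 4311153370056} = \sqrt{\frac{3202}{3721} - 4311153370056} = \sqrt{- \frac{16041801689975174}{3721}} = \frac{i \sqrt{16041801689975174}}{61}$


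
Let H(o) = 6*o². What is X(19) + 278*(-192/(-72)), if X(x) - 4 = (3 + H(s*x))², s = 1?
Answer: 14115919/3 ≈ 4.7053e+6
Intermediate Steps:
X(x) = 4 + (3 + 6*x²)² (X(x) = 4 + (3 + 6*(1*x)²)² = 4 + (3 + 6*x²)²)
X(19) + 278*(-192/(-72)) = (4 + 9*(1 + 2*19²)²) + 278*(-192/(-72)) = (4 + 9*(1 + 2*361)²) + 278*(-192*(-1/72)) = (4 + 9*(1 + 722)²) + 278*(8/3) = (4 + 9*723²) + 2224/3 = (4 + 9*522729) + 2224/3 = (4 + 4704561) + 2224/3 = 4704565 + 2224/3 = 14115919/3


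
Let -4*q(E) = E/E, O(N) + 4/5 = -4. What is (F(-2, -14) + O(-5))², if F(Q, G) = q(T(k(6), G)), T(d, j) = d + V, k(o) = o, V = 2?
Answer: 10201/400 ≈ 25.503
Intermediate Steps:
O(N) = -24/5 (O(N) = -⅘ - 4 = -24/5)
T(d, j) = 2 + d (T(d, j) = d + 2 = 2 + d)
q(E) = -¼ (q(E) = -E/(4*E) = -¼*1 = -¼)
F(Q, G) = -¼
(F(-2, -14) + O(-5))² = (-¼ - 24/5)² = (-101/20)² = 10201/400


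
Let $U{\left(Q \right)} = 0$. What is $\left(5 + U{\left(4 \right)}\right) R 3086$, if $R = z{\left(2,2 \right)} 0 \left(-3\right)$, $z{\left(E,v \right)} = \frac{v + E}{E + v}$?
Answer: $0$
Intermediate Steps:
$z{\left(E,v \right)} = 1$ ($z{\left(E,v \right)} = \frac{E + v}{E + v} = 1$)
$R = 0$ ($R = 1 \cdot 0 \left(-3\right) = 0 \left(-3\right) = 0$)
$\left(5 + U{\left(4 \right)}\right) R 3086 = \left(5 + 0\right) 0 \cdot 3086 = 5 \cdot 0 \cdot 3086 = 0 \cdot 3086 = 0$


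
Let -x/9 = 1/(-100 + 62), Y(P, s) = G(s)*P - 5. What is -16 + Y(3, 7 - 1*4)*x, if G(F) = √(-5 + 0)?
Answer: -653/38 + 27*I*√5/38 ≈ -17.184 + 1.5888*I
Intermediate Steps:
G(F) = I*√5 (G(F) = √(-5) = I*√5)
Y(P, s) = -5 + I*P*√5 (Y(P, s) = (I*√5)*P - 5 = I*P*√5 - 5 = -5 + I*P*√5)
x = 9/38 (x = -9/(-100 + 62) = -9/(-38) = -9*(-1/38) = 9/38 ≈ 0.23684)
-16 + Y(3, 7 - 1*4)*x = -16 + (-5 + I*3*√5)*(9/38) = -16 + (-5 + 3*I*√5)*(9/38) = -16 + (-45/38 + 27*I*√5/38) = -653/38 + 27*I*√5/38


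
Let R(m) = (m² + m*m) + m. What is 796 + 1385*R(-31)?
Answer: 2619831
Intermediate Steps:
R(m) = m + 2*m² (R(m) = (m² + m²) + m = 2*m² + m = m + 2*m²)
796 + 1385*R(-31) = 796 + 1385*(-31*(1 + 2*(-31))) = 796 + 1385*(-31*(1 - 62)) = 796 + 1385*(-31*(-61)) = 796 + 1385*1891 = 796 + 2619035 = 2619831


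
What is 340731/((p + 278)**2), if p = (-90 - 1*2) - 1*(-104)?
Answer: 340731/84100 ≈ 4.0515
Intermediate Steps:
p = 12 (p = (-90 - 2) + 104 = -92 + 104 = 12)
340731/((p + 278)**2) = 340731/((12 + 278)**2) = 340731/(290**2) = 340731/84100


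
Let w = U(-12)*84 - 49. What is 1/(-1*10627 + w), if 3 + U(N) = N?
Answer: -1/11936 ≈ -8.3780e-5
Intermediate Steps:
U(N) = -3 + N
w = -1309 (w = (-3 - 12)*84 - 49 = -15*84 - 49 = -1260 - 49 = -1309)
1/(-1*10627 + w) = 1/(-1*10627 - 1309) = 1/(-10627 - 1309) = 1/(-11936) = -1/11936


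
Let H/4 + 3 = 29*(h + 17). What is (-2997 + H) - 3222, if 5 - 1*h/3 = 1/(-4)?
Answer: -2432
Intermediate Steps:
h = 63/4 (h = 15 - 3/(-4) = 15 - 3*(-¼) = 15 + ¾ = 63/4 ≈ 15.750)
H = 3787 (H = -12 + 4*(29*(63/4 + 17)) = -12 + 4*(29*(131/4)) = -12 + 4*(3799/4) = -12 + 3799 = 3787)
(-2997 + H) - 3222 = (-2997 + 3787) - 3222 = 790 - 3222 = -2432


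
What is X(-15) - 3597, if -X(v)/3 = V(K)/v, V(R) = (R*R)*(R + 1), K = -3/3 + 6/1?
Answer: -3567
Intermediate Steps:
K = 5 (K = -3*1/3 + 6*1 = -1 + 6 = 5)
V(R) = R**2*(1 + R)
X(v) = -450/v (X(v) = -3*5**2*(1 + 5)/v = -3*25*6/v = -450/v)
X(-15) - 3597 = -450/(-15) - 3597 = -450*(-1/15) - 3597 = 30 - 3597 = -3567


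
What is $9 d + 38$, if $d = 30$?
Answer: $308$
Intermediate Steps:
$9 d + 38 = 9 \cdot 30 + 38 = 270 + 38 = 308$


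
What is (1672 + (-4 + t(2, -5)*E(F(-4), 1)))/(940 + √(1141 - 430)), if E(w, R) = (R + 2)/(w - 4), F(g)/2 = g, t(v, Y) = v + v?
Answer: 1566980/882889 - 5001*√79/882889 ≈ 1.7245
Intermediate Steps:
t(v, Y) = 2*v
F(g) = 2*g
E(w, R) = (2 + R)/(-4 + w)
(1672 + (-4 + t(2, -5)*E(F(-4), 1)))/(940 + √(1141 - 430)) = (1672 + (-4 + (2*2)*((2 + 1)/(-4 + 2*(-4)))))/(940 + √(1141 - 430)) = (1672 + (-4 + 4*(3/(-4 - 8))))/(940 + √711) = (1672 + (-4 + 4*(3/(-12))))/(940 + 3*√79) = (1672 + (-4 + 4*(-1/12*3)))/(940 + 3*√79) = (1672 + (-4 + 4*(-¼)))/(940 + 3*√79) = (1672 + (-4 - 1))/(940 + 3*√79) = (1672 - 5)/(940 + 3*√79) = 1667/(940 + 3*√79)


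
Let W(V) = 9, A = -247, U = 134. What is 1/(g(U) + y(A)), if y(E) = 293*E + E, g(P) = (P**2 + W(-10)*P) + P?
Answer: -1/53322 ≈ -1.8754e-5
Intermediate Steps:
g(P) = P**2 + 10*P (g(P) = (P**2 + 9*P) + P = P**2 + 10*P)
y(E) = 294*E
1/(g(U) + y(A)) = 1/(134*(10 + 134) + 294*(-247)) = 1/(134*144 - 72618) = 1/(19296 - 72618) = 1/(-53322) = -1/53322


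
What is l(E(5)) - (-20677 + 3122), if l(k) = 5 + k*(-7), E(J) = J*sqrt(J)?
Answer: 17560 - 35*sqrt(5) ≈ 17482.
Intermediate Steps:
E(J) = J**(3/2)
l(k) = 5 - 7*k
l(E(5)) - (-20677 + 3122) = (5 - 35*sqrt(5)) - (-20677 + 3122) = (5 - 35*sqrt(5)) - 1*(-17555) = (5 - 35*sqrt(5)) + 17555 = 17560 - 35*sqrt(5)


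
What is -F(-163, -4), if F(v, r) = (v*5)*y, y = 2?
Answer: 1630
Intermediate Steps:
F(v, r) = 10*v (F(v, r) = (v*5)*2 = (5*v)*2 = 10*v)
-F(-163, -4) = -10*(-163) = -1*(-1630) = 1630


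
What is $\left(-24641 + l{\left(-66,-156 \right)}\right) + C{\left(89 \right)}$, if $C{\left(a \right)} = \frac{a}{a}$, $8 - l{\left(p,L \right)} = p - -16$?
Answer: $-24582$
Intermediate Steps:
$l{\left(p,L \right)} = -8 - p$ ($l{\left(p,L \right)} = 8 - \left(p - -16\right) = 8 - \left(p + 16\right) = 8 - \left(16 + p\right) = -8 - p$)
$C{\left(a \right)} = 1$
$\left(-24641 + l{\left(-66,-156 \right)}\right) + C{\left(89 \right)} = \left(-24641 - -58\right) + 1 = \left(-24641 + \left(-8 + 66\right)\right) + 1 = \left(-24641 + 58\right) + 1 = -24583 + 1 = -24582$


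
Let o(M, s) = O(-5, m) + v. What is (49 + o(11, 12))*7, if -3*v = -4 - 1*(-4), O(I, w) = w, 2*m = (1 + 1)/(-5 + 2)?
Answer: 1022/3 ≈ 340.67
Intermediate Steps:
m = -⅓ (m = ((1 + 1)/(-5 + 2))/2 = (2/(-3))/2 = (2*(-⅓))/2 = (½)*(-⅔) = -⅓ ≈ -0.33333)
v = 0 (v = -(-4 - 1*(-4))/3 = -(-4 + 4)/3 = -⅓*0 = 0)
o(M, s) = -⅓ (o(M, s) = -⅓ + 0 = -⅓)
(49 + o(11, 12))*7 = (49 - ⅓)*7 = (146/3)*7 = 1022/3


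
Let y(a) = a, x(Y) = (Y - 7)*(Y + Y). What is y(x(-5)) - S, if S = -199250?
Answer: 199370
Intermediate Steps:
x(Y) = 2*Y*(-7 + Y) (x(Y) = (-7 + Y)*(2*Y) = 2*Y*(-7 + Y))
y(x(-5)) - S = 2*(-5)*(-7 - 5) - 1*(-199250) = 2*(-5)*(-12) + 199250 = 120 + 199250 = 199370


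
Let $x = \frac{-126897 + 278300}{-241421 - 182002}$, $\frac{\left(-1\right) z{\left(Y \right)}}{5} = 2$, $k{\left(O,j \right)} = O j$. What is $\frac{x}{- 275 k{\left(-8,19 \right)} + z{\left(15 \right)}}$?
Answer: $- \frac{21629}{2527835310} \approx -8.5563 \cdot 10^{-6}$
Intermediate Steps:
$z{\left(Y \right)} = -10$ ($z{\left(Y \right)} = \left(-5\right) 2 = -10$)
$x = - \frac{21629}{60489}$ ($x = \frac{151403}{-423423} = 151403 \left(- \frac{1}{423423}\right) = - \frac{21629}{60489} \approx -0.35757$)
$\frac{x}{- 275 k{\left(-8,19 \right)} + z{\left(15 \right)}} = - \frac{21629}{60489 \left(- 275 \left(\left(-8\right) 19\right) - 10\right)} = - \frac{21629}{60489 \left(\left(-275\right) \left(-152\right) - 10\right)} = - \frac{21629}{60489 \left(41800 - 10\right)} = - \frac{21629}{60489 \cdot 41790} = \left(- \frac{21629}{60489}\right) \frac{1}{41790} = - \frac{21629}{2527835310}$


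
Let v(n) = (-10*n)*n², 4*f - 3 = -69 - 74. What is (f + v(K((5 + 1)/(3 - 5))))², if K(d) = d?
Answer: 55225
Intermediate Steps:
f = -35 (f = ¾ + (-69 - 74)/4 = ¾ + (¼)*(-143) = ¾ - 143/4 = -35)
v(n) = -10*n³
(f + v(K((5 + 1)/(3 - 5))))² = (-35 - 10*(5 + 1)³/(3 - 5)³)² = (-35 - 10*(6/(-2))³)² = (-35 - 10*(6*(-½))³)² = (-35 - 10*(-3)³)² = (-35 - 10*(-27))² = (-35 + 270)² = 235² = 55225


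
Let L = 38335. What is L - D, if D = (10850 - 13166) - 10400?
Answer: 51051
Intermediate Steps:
D = -12716 (D = -2316 - 10400 = -12716)
L - D = 38335 - 1*(-12716) = 38335 + 12716 = 51051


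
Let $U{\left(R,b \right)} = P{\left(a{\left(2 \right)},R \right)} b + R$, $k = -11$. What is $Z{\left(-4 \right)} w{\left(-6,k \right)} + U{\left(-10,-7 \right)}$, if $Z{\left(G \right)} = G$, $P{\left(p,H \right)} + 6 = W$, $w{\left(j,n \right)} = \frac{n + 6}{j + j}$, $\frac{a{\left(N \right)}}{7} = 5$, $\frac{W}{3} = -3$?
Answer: $\frac{280}{3} \approx 93.333$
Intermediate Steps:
$W = -9$ ($W = 3 \left(-3\right) = -9$)
$a{\left(N \right)} = 35$ ($a{\left(N \right)} = 7 \cdot 5 = 35$)
$w{\left(j,n \right)} = \frac{6 + n}{2 j}$
$P{\left(p,H \right)} = -15$ ($P{\left(p,H \right)} = -6 - 9 = -15$)
$U{\left(R,b \right)} = R - 15 b$ ($U{\left(R,b \right)} = - 15 b + R = R - 15 b$)
$Z{\left(-4 \right)} w{\left(-6,k \right)} + U{\left(-10,-7 \right)} = - 4 \frac{6 - 11}{2 \left(-6\right)} - -95 = - 4 \cdot \frac{1}{2} \left(- \frac{1}{6}\right) \left(-5\right) + \left(-10 + 105\right) = \left(-4\right) \frac{5}{12} + 95 = - \frac{5}{3} + 95 = \frac{280}{3}$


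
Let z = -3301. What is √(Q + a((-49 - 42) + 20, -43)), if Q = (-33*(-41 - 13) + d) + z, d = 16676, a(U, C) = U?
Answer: √15086 ≈ 122.83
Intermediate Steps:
Q = 15157 (Q = (-33*(-41 - 13) + 16676) - 3301 = (-33*(-54) + 16676) - 3301 = (1782 + 16676) - 3301 = 18458 - 3301 = 15157)
√(Q + a((-49 - 42) + 20, -43)) = √(15157 + ((-49 - 42) + 20)) = √(15157 + (-91 + 20)) = √(15157 - 71) = √15086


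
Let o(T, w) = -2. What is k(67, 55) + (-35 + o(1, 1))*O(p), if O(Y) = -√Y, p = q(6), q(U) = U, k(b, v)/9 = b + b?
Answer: 1206 + 37*√6 ≈ 1296.6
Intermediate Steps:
k(b, v) = 18*b (k(b, v) = 9*(b + b) = 9*(2*b) = 18*b)
p = 6
k(67, 55) + (-35 + o(1, 1))*O(p) = 18*67 + (-35 - 2)*(-√6) = 1206 - (-37)*√6 = 1206 + 37*√6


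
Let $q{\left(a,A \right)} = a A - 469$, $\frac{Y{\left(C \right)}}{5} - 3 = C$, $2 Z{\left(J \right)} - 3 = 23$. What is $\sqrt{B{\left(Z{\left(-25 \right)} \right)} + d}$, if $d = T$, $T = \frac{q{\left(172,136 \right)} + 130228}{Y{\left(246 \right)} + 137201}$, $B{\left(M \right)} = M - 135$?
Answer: $\frac{i \sqrt{2317206836406}}{138446} \approx 10.995 i$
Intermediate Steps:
$Z{\left(J \right)} = 13$ ($Z{\left(J \right)} = \frac{3}{2} + \frac{1}{2} \cdot 23 = \frac{3}{2} + \frac{23}{2} = 13$)
$Y{\left(C \right)} = 15 + 5 C$
$B{\left(M \right)} = -135 + M$ ($B{\left(M \right)} = M - 135 = -135 + M$)
$q{\left(a,A \right)} = -469 + A a$ ($q{\left(a,A \right)} = A a - 469 = -469 + A a$)
$T = \frac{153151}{138446}$ ($T = \frac{\left(-469 + 136 \cdot 172\right) + 130228}{\left(15 + 5 \cdot 246\right) + 137201} = \frac{\left(-469 + 23392\right) + 130228}{\left(15 + 1230\right) + 137201} = \frac{22923 + 130228}{1245 + 137201} = \frac{153151}{138446} \approx 1.1062$)
$d = \frac{153151}{138446} \approx 1.1062$
$\sqrt{B{\left(Z{\left(-25 \right)} \right)} + d} = \sqrt{\left(-135 + 13\right) + \frac{153151}{138446}} = \sqrt{-122 + \frac{153151}{138446}} = \sqrt{- \frac{16737261}{138446}} = \frac{i \sqrt{2317206836406}}{138446}$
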